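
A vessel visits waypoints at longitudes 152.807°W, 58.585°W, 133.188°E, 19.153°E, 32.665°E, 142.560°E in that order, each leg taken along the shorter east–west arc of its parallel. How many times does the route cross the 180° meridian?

Leg 1: -152.807° → -58.585°, shortest Δλ = 94.222° (east) — does not cross 180°.
Leg 2: -58.585° → +133.188°, shortest Δλ = -168.227° (west) — crosses 180°.
Leg 3: +133.188° → +19.153°, shortest Δλ = -114.035° (west) — does not cross 180°.
Leg 4: +19.153° → +32.665°, shortest Δλ = 13.512° (east) — does not cross 180°.
Leg 5: +32.665° → +142.560°, shortest Δλ = 109.895° (east) — does not cross 180°.
Total crossings: 1.

1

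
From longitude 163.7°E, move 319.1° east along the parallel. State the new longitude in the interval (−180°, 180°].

122.8°E

Start at +163.7°; shift +319.1° → +482.8°.
+482.8° lies outside (−180°, 180°]; subtract 360° → +122.8°.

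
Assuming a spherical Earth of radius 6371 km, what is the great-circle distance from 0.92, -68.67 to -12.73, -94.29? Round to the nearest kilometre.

3208 km

Δλ = -94.29 − -68.67 = -25.62°.
Δφ = -12.73 − 0.92 = -13.65°.
a = sin²(Δφ/2) + cos φ₁ · cos φ₂ · sin²(Δλ/2) = 0.062067.
c = 2·atan2(√a, √(1−a)) = 0.50357 rad → d = 6371·c ≈ 3208.23 km.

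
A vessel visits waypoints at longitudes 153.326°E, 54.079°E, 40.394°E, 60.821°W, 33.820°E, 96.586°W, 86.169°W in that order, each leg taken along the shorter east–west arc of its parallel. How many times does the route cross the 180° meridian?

0

Leg 1: +153.326° → +54.079°, shortest Δλ = -99.247° (west) — does not cross 180°.
Leg 2: +54.079° → +40.394°, shortest Δλ = -13.685° (west) — does not cross 180°.
Leg 3: +40.394° → -60.821°, shortest Δλ = -101.215° (west) — does not cross 180°.
Leg 4: -60.821° → +33.820°, shortest Δλ = 94.641° (east) — does not cross 180°.
Leg 5: +33.820° → -96.586°, shortest Δλ = -130.406° (west) — does not cross 180°.
Leg 6: -96.586° → -86.169°, shortest Δλ = 10.417° (east) — does not cross 180°.
Total crossings: 0.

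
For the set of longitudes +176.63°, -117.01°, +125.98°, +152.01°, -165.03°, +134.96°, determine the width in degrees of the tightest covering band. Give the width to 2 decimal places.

117.01°

Sort the longitudes: -165.03°, -117.01°, +125.98°, +134.96°, +152.01°, +176.63°.
Eastward gaps between consecutive values (wrapping around): 48.02°, 242.99°, 8.98°, 17.05°, 24.62°, 18.34°.
Largest gap = 242.99° ⇒ minimal covering band is its complement: 360° − 242.99° = 117.01°.
Band runs from +125.98° eastward to -117.01°, crossing the antimeridian.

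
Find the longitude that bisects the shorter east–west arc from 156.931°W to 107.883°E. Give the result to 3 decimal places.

Signed shortest Δλ from -156.931° to +107.883° is -95.186°.
Midpoint longitude = -156.931° + (-95.186°)/2 = -156.931° − 47.593° = -204.524°.
Normalise into (−180°, 180°]: +155.476°.
(The naïve average (-156.931 + +107.883)/2 = -24.524° is on the wrong side of the globe.)

155.476°E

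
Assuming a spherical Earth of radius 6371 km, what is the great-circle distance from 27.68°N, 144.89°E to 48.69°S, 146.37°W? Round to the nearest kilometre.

Δλ = -146.37 − 144.89 = -291.26°; wrapped into (−180°, 180°]: 68.74°.
Δφ = -48.69 − 27.68 = -76.37°.
a = sin²(Δφ/2) + cos φ₁ · cos φ₂ · sin²(Δλ/2) = 0.568481.
c = 2·atan2(√a, √(1−a)) = 1.70819 rad → d = 6371·c ≈ 10882.88 km.

10883 km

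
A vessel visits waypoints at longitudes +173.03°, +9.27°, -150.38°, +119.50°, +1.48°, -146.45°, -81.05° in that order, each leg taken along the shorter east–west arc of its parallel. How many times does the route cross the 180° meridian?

Leg 1: +173.03° → +9.27°, shortest Δλ = -163.76° (west) — does not cross 180°.
Leg 2: +9.27° → -150.38°, shortest Δλ = -159.65° (west) — does not cross 180°.
Leg 3: -150.38° → +119.50°, shortest Δλ = -90.12° (west) — crosses 180°.
Leg 4: +119.50° → +1.48°, shortest Δλ = -118.02° (west) — does not cross 180°.
Leg 5: +1.48° → -146.45°, shortest Δλ = -147.93° (west) — does not cross 180°.
Leg 6: -146.45° → -81.05°, shortest Δλ = 65.4° (east) — does not cross 180°.
Total crossings: 1.

1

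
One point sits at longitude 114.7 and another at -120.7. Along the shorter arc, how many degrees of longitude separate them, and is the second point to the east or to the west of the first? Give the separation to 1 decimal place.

Raw difference: -120.7 − 114.7 = -235.4°.
Normalise into (−180°, 180°]: -235.4° + 360° = 124.6°.
Positive ⇒ the second point lies to the east; separation 124.6°.

124.6° east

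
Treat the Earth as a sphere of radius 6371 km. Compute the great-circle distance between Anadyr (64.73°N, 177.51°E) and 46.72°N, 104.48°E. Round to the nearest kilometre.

Δλ = 104.48 − 177.51 = -73.03°.
Δφ = 46.72 − 64.73 = -18.01°.
a = sin²(Δφ/2) + cos φ₁ · cos φ₂ · sin²(Δλ/2) = 0.128118.
c = 2·atan2(√a, √(1−a)) = 0.73211 rad → d = 6371·c ≈ 4664.29 km.

4664 km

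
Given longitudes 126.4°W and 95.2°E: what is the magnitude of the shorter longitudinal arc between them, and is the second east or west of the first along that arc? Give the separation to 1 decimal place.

Raw difference: 95.2 − -126.4 = 221.6°.
Normalise into (−180°, 180°]: 221.6° − 360° = -138.4°.
Negative ⇒ the second point lies to the west; separation 138.4°.

138.4° west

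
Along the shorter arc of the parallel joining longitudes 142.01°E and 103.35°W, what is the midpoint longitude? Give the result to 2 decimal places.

160.67°W

Signed shortest Δλ from +142.01° to -103.35° is +114.64°.
Midpoint longitude = +142.01° + (+114.64°)/2 = +142.01° + 57.32° = +199.33°.
Normalise into (−180°, 180°]: -160.67°.
(The naïve average (+142.01 + -103.35)/2 = 19.33° is on the wrong side of the globe.)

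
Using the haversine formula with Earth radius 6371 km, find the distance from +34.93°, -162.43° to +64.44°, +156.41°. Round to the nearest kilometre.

Δλ = 156.41 − -162.43 = 318.84°; wrapped into (−180°, 180°]: -41.16°.
Δφ = 64.44 − 34.93 = 29.51°.
a = sin²(Δφ/2) + cos φ₁ · cos φ₂ · sin²(Δλ/2) = 0.108573.
c = 2·atan2(√a, √(1−a)) = 0.67156 rad → d = 6371·c ≈ 4278.49 km.

4278 km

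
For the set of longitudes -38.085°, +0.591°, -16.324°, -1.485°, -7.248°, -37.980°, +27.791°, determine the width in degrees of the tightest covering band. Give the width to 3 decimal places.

Sort the longitudes: -38.085°, -37.980°, -16.324°, -7.248°, -1.485°, +0.591°, +27.791°.
Eastward gaps between consecutive values (wrapping around): 0.105°, 21.656°, 9.076°, 5.763°, 2.076°, 27.200°, 294.124°.
Largest gap = 294.124° ⇒ minimal covering band is its complement: 360° − 294.124° = 65.876°.
Band runs from -38.085° eastward to +27.791°.

65.876°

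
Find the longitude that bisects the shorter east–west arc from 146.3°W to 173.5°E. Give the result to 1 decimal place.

Signed shortest Δλ from -146.3° to +173.5° is -40.2°.
Midpoint longitude = -146.3° + (-40.2°)/2 = -146.3° − 20.1° = -166.4°.
(The naïve average (-146.3 + +173.5)/2 = 13.6° is on the wrong side of the globe.)

166.4°W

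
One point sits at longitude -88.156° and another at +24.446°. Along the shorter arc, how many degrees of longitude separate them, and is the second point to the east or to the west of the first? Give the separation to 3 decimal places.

112.602° east

Raw difference: 24.446 − -88.156 = 112.602°.
Normalise into (−180°, 180°]: 112.602° stays 112.602°.
Positive ⇒ the second point lies to the east; separation 112.602°.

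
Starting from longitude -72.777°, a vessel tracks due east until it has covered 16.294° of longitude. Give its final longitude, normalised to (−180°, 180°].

Start at -72.777°; shift +16.294° → -56.483°.
-56.483° already lies in (−180°, 180°].

-56.483°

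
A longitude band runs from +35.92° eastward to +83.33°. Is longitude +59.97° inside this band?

Yes

Band width going east from +35.92° to +83.33°: ((83.33 − 35.92) mod 360) = 47.41°.
Offset of +59.97° east of the west edge: ((59.97 − 35.92) mod 360) = 24.05°.
24.05° ≤ 47.41° ⇒ inside.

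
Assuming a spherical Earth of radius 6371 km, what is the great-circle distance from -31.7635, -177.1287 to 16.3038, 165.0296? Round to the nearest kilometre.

Δλ = 165.0296 − -177.1287 = 342.1583°; wrapped into (−180°, 180°]: -17.8417°.
Δφ = 16.3038 − -31.7635 = 48.0673°.
a = sin²(Δφ/2) + cos φ₁ · cos φ₂ · sin²(Δλ/2) = 0.185494.
c = 2·atan2(√a, √(1−a)) = 0.89052 rad → d = 6371·c ≈ 5673.48 km.

5673 km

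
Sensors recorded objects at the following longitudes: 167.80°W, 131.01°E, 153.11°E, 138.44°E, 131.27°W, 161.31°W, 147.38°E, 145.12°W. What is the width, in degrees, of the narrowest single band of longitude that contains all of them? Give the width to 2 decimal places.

Sort the longitudes: -167.80°, -161.31°, -145.12°, -131.27°, +131.01°, +138.44°, +147.38°, +153.11°.
Eastward gaps between consecutive values (wrapping around): 6.49°, 16.19°, 13.85°, 262.28°, 7.43°, 8.94°, 5.73°, 39.09°.
Largest gap = 262.28° ⇒ minimal covering band is its complement: 360° − 262.28° = 97.72°.
Band runs from +131.01° eastward to -131.27°, crossing the antimeridian.

97.72°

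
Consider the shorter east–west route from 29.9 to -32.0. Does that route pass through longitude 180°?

Signed shortest Δλ = ((-32.0 − 29.9 + 180) mod 360) − 180 = -61.9°.
Going west by 61.9° from +29.9° reaches -32.0° without touching 180°.

No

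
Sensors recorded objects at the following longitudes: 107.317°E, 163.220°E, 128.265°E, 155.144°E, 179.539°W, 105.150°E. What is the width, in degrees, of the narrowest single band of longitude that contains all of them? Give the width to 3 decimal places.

Sort the longitudes: -179.539°, +105.150°, +107.317°, +128.265°, +155.144°, +163.220°.
Eastward gaps between consecutive values (wrapping around): 284.689°, 2.167°, 20.948°, 26.879°, 8.076°, 17.241°.
Largest gap = 284.689° ⇒ minimal covering band is its complement: 360° − 284.689° = 75.311°.
Band runs from +105.150° eastward to -179.539°, crossing the antimeridian.

75.311°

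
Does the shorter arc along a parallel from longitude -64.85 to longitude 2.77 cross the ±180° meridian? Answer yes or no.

Signed shortest Δλ = ((2.77 − -64.85 + 180) mod 360) − 180 = 67.62°.
Going east by 67.62° from -64.85° reaches +2.77° without touching 180°.

No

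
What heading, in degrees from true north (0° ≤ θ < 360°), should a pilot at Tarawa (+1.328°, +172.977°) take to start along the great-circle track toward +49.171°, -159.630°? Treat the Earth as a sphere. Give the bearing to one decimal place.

22.0°

Δλ = -159.630 − 172.977 = -332.607°; wrapped into (−180°, 180°]: 27.393°.
θ = atan2( sin Δλ · cos φ₂ , cos φ₁ · sin φ₂ − sin φ₁ · cos φ₂ · cos Δλ )
  = atan2(0.30081, 0.74301) = 22.041° → normalised to [0°, 360°): 22.041°.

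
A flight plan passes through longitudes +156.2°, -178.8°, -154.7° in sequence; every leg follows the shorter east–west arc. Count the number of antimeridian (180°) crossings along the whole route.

1

Leg 1: +156.2° → -178.8°, shortest Δλ = 25.0° (east) — crosses 180°.
Leg 2: -178.8° → -154.7°, shortest Δλ = 24.1° (east) — does not cross 180°.
Total crossings: 1.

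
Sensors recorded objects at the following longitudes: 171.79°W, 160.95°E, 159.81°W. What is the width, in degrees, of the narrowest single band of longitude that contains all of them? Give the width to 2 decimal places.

39.24°

Sort the longitudes: -171.79°, -159.81°, +160.95°.
Eastward gaps between consecutive values (wrapping around): 11.98°, 320.76°, 27.26°.
Largest gap = 320.76° ⇒ minimal covering band is its complement: 360° − 320.76° = 39.24°.
Band runs from +160.95° eastward to -159.81°, crossing the antimeridian.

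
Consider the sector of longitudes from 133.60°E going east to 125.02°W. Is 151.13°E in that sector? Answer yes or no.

Yes

Band width going east from +133.60° to -125.02°: ((-125.02 − 133.60) mod 360) = 101.38°.
Offset of +151.13° east of the west edge: ((151.13 − 133.60) mod 360) = 17.53°.
17.53° ≤ 101.38° ⇒ inside.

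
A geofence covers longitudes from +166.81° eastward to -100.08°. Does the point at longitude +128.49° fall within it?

No

Band width going east from +166.81° to -100.08°: ((-100.08 − 166.81) mod 360) = 93.11°.
Offset of +128.49° east of the west edge: ((128.49 − 166.81) mod 360) = 321.68°.
321.68° > 93.11° ⇒ outside.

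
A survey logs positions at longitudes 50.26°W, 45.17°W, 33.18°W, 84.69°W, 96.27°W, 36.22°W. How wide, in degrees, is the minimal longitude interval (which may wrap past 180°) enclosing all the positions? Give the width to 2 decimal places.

63.09°

Sort the longitudes: -96.27°, -84.69°, -50.26°, -45.17°, -36.22°, -33.18°.
Eastward gaps between consecutive values (wrapping around): 11.58°, 34.43°, 5.09°, 8.95°, 3.04°, 296.91°.
Largest gap = 296.91° ⇒ minimal covering band is its complement: 360° − 296.91° = 63.09°.
Band runs from -96.27° eastward to -33.18°.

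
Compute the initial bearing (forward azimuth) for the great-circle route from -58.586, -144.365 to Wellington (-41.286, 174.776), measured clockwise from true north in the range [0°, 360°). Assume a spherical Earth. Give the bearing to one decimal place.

Δλ = 174.776 − -144.365 = 319.141°; wrapped into (−180°, 180°]: -40.859°.
θ = atan2( sin Δλ · cos φ₂ , cos φ₁ · sin φ₂ − sin φ₁ · cos φ₂ · cos Δλ )
  = atan2(-0.49158, 0.14111) = -73.984° → normalised to [0°, 360°): 286.016°.

286.0°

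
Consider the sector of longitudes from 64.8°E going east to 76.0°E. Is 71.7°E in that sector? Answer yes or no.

Band width going east from +64.8° to +76.0°: ((76.0 − 64.8) mod 360) = 11.2°.
Offset of +71.7° east of the west edge: ((71.7 − 64.8) mod 360) = 6.9°.
6.9° ≤ 11.2° ⇒ inside.

Yes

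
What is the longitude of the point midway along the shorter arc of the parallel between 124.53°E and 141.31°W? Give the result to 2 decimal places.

Signed shortest Δλ from +124.53° to -141.31° is +94.16°.
Midpoint longitude = +124.53° + (+94.16°)/2 = +124.53° + 47.08° = +171.61°.
(The naïve average (+124.53 + -141.31)/2 = -8.39° is on the wrong side of the globe.)

171.61°E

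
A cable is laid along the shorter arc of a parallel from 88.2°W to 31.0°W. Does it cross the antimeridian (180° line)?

No

Signed shortest Δλ = ((-31.0 − -88.2 + 180) mod 360) − 180 = 57.2°.
Going east by 57.2° from -88.2° reaches -31.0° without touching 180°.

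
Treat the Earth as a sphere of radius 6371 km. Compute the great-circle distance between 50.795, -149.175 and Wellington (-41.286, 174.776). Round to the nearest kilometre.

Δλ = 174.776 − -149.175 = 323.951°; wrapped into (−180°, 180°]: -36.049°.
Δφ = -41.286 − 50.795 = -92.081°.
a = sin²(Δφ/2) + cos φ₁ · cos φ₂ · sin²(Δλ/2) = 0.563632.
c = 2·atan2(√a, √(1−a)) = 1.69841 rad → d = 6371·c ≈ 10820.54 km.

10821 km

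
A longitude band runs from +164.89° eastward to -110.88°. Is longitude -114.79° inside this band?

Band width going east from +164.89° to -110.88°: ((-110.88 − 164.89) mod 360) = 84.23°.
Offset of -114.79° east of the west edge: ((-114.79 − 164.89) mod 360) = 80.32°.
80.32° ≤ 84.23° ⇒ inside.

Yes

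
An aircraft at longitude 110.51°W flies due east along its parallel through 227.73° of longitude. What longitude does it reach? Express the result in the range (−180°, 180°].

117.22°E

Start at -110.51°; shift +227.73° → +117.22°.
+117.22° already lies in (−180°, 180°].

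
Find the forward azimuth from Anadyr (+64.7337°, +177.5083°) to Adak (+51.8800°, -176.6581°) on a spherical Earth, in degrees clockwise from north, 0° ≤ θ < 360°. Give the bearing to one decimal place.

Δλ = -176.6581 − 177.5083 = -354.1664°; wrapped into (−180°, 180°]: 5.8336°.
θ = atan2( sin Δλ · cos φ₂ , cos φ₁ · sin φ₂ − sin φ₁ · cos φ₂ · cos Δλ )
  = atan2(0.06274, -0.21957) = 164.053° → normalised to [0°, 360°): 164.053°.

164.1°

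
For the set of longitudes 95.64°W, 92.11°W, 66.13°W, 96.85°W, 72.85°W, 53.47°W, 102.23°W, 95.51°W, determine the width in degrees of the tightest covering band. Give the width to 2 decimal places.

Sort the longitudes: -102.23°, -96.85°, -95.64°, -95.51°, -92.11°, -72.85°, -66.13°, -53.47°.
Eastward gaps between consecutive values (wrapping around): 5.38°, 1.21°, 0.13°, 3.40°, 19.26°, 6.72°, 12.66°, 311.24°.
Largest gap = 311.24° ⇒ minimal covering band is its complement: 360° − 311.24° = 48.76°.
Band runs from -102.23° eastward to -53.47°.

48.76°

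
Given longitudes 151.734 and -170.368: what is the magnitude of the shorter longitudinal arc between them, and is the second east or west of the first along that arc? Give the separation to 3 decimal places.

37.898° east

Raw difference: -170.368 − 151.734 = -322.102°.
Normalise into (−180°, 180°]: -322.102° + 360° = 37.898°.
Positive ⇒ the second point lies to the east; separation 37.898°.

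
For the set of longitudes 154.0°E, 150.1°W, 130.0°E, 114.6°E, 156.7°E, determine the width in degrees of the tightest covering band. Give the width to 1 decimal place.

95.3°

Sort the longitudes: -150.1°, +114.6°, +130.0°, +154.0°, +156.7°.
Eastward gaps between consecutive values (wrapping around): 264.7°, 15.4°, 24.0°, 2.7°, 53.2°.
Largest gap = 264.7° ⇒ minimal covering band is its complement: 360° − 264.7° = 95.3°.
Band runs from +114.6° eastward to -150.1°, crossing the antimeridian.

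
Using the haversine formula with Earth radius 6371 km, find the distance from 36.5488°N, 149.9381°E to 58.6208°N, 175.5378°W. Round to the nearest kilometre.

Δλ = -175.5378 − 149.9381 = -325.4759°; wrapped into (−180°, 180°]: 34.5241°.
Δφ = 58.6208 − 36.5488 = 22.0720°.
a = sin²(Δφ/2) + cos φ₁ · cos φ₂ · sin²(Δλ/2) = 0.073478.
c = 2·atan2(√a, √(1−a)) = 0.54901 rad → d = 6371·c ≈ 3497.71 km.

3498 km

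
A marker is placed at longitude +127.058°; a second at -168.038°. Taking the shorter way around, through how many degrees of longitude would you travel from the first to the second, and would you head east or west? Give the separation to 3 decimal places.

Raw difference: -168.038 − 127.058 = -295.096°.
Normalise into (−180°, 180°]: -295.096° + 360° = 64.904°.
Positive ⇒ the second point lies to the east; separation 64.904°.

64.904° east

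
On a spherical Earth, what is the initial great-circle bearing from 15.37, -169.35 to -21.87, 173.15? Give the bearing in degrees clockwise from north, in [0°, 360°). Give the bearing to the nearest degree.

205°

Δλ = 173.15 − -169.35 = 342.50°; wrapped into (−180°, 180°]: -17.50°.
θ = atan2( sin Δλ · cos φ₂ , cos φ₁ · sin φ₂ − sin φ₁ · cos φ₂ · cos Δλ )
  = atan2(-0.27906, -0.59377) = -154.827° → normalised to [0°, 360°): 205.173°.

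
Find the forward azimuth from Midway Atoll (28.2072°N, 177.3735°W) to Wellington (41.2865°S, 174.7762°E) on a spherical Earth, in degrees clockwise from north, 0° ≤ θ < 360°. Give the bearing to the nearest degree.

Δλ = 174.7762 − -177.3735 = 352.1497°; wrapped into (−180°, 180°]: -7.8503°.
θ = atan2( sin Δλ · cos φ₂ , cos φ₁ · sin φ₂ − sin φ₁ · cos φ₂ · cos Δλ )
  = atan2(-0.10263, -0.93331) = -173.725° → normalised to [0°, 360°): 186.275°.

186°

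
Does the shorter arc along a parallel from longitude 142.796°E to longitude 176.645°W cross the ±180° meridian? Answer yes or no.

Naïve |-176.645 − 142.796| = 319.441° > 180°, so the shorter arc goes the other way round — across 180°.
Signed shortest Δλ = ((-176.645 − 142.796 + 180) mod 360) − 180 = 40.559°.
Going east by 40.559° from +142.796° passes through 180° before reaching -176.645°.

Yes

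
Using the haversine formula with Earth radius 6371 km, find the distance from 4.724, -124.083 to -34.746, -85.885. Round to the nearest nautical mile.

Δλ = -85.885 − -124.083 = 38.198°.
Δφ = -34.746 − 4.724 = -39.470°.
a = sin²(Δφ/2) + cos φ₁ · cos φ₂ · sin²(Δλ/2) = 0.201693.
c = 2·atan2(√a, √(1−a)) = 0.93152 rad → d = 6371·c ≈ 5934.72 km ≈ 3204.49 nmi.

3204 nmi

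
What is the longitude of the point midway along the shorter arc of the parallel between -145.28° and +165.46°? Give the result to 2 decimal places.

Signed shortest Δλ from -145.28° to +165.46° is -49.26°.
Midpoint longitude = -145.28° + (-49.26°)/2 = -145.28° − 24.63° = -169.91°.
(The naïve average (-145.28 + +165.46)/2 = 10.09° is on the wrong side of the globe.)

-169.91°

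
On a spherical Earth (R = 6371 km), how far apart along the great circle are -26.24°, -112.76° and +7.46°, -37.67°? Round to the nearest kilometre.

8910 km

Δλ = -37.67 − -112.76 = 75.09°.
Δφ = 7.46 − -26.24 = 33.70°.
a = sin²(Δφ/2) + cos φ₁ · cos φ₂ · sin²(Δλ/2) = 0.414285.
c = 2·atan2(√a, √(1−a)) = 1.39852 rad → d = 6371·c ≈ 8909.95 km.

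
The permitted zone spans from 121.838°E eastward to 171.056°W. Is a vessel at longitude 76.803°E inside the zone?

No

Band width going east from +121.838° to -171.056°: ((-171.056 − 121.838) mod 360) = 67.106°.
Offset of +76.803° east of the west edge: ((76.803 − 121.838) mod 360) = 314.965°.
314.965° > 67.106° ⇒ outside.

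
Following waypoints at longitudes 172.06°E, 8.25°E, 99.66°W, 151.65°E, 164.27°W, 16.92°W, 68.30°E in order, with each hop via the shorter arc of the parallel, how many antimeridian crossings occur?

Leg 1: +172.06° → +8.25°, shortest Δλ = -163.81° (west) — does not cross 180°.
Leg 2: +8.25° → -99.66°, shortest Δλ = -107.91° (west) — does not cross 180°.
Leg 3: -99.66° → +151.65°, shortest Δλ = -108.69° (west) — crosses 180°.
Leg 4: +151.65° → -164.27°, shortest Δλ = 44.08° (east) — crosses 180°.
Leg 5: -164.27° → -16.92°, shortest Δλ = 147.35° (east) — does not cross 180°.
Leg 6: -16.92° → +68.30°, shortest Δλ = 85.22° (east) — does not cross 180°.
Total crossings: 2.

2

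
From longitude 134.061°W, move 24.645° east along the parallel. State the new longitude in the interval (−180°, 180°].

109.416°W

Start at -134.061°; shift +24.645° → -109.416°.
-109.416° already lies in (−180°, 180°].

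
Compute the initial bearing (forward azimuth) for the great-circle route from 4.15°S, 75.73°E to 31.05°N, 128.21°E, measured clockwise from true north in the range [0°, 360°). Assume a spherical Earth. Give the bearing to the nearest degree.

Δλ = 128.21 − 75.73 = 52.48°.
θ = atan2( sin Δλ · cos φ₂ , cos φ₁ · sin φ₂ − sin φ₁ · cos φ₂ · cos Δλ )
  = atan2(0.67950, 0.55219) = 50.901° → normalised to [0°, 360°): 50.901°.

51°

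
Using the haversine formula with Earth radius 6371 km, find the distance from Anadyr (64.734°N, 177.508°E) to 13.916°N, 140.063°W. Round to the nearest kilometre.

Δλ = -140.063 − 177.508 = -317.571°; wrapped into (−180°, 180°]: 42.429°.
Δφ = 13.916 − 64.734 = -50.818°.
a = sin²(Δφ/2) + cos φ₁ · cos φ₂ · sin²(Δλ/2) = 0.238356.
c = 2·atan2(√a, √(1−a)) = 1.02009 rad → d = 6371·c ≈ 6499.00 km.

6499 km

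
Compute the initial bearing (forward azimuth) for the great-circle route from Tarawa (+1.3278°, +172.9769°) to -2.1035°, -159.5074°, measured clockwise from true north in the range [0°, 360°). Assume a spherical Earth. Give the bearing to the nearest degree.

Δλ = -159.5074 − 172.9769 = -332.4843°; wrapped into (−180°, 180°]: 27.5157°.
θ = atan2( sin Δλ · cos φ₂ , cos φ₁ · sin φ₂ − sin φ₁ · cos φ₂ · cos Δλ )
  = atan2(0.46168, -0.05723) = 97.067° → normalised to [0°, 360°): 97.067°.

97°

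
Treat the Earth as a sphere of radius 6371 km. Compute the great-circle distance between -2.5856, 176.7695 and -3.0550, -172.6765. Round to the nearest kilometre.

1173 km

Δλ = -172.6765 − 176.7695 = -349.4460°; wrapped into (−180°, 180°]: 10.5540°.
Δφ = -3.0550 − -2.5856 = -0.4694°.
a = sin²(Δφ/2) + cos φ₁ · cos φ₂ · sin²(Δλ/2) = 0.008455.
c = 2·atan2(√a, √(1−a)) = 0.18416 rad → d = 6371·c ≈ 1173.28 km.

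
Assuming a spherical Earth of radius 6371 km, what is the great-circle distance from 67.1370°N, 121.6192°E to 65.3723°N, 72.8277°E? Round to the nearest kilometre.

2137 km

Δλ = 72.8277 − 121.6192 = -48.7915°.
Δφ = 65.3723 − 67.1370 = -1.7647°.
a = sin²(Δφ/2) + cos φ₁ · cos φ₂ · sin²(Δλ/2) = 0.027859.
c = 2·atan2(√a, √(1−a)) = 0.33539 rad → d = 6371·c ≈ 2136.75 km.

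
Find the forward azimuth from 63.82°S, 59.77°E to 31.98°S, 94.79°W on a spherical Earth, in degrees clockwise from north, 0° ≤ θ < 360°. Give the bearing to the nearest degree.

Δλ = -94.79 − 59.77 = -154.56°.
θ = atan2( sin Δλ · cos φ₂ , cos φ₁ · sin φ₂ − sin φ₁ · cos φ₂ · cos Δλ )
  = atan2(-0.36437, -0.92107) = -158.416° → normalised to [0°, 360°): 201.584°.

202°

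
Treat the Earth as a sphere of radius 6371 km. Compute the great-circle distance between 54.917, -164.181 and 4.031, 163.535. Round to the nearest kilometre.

Δλ = 163.535 − -164.181 = 327.716°; wrapped into (−180°, 180°]: -32.284°.
Δφ = 4.031 − 54.917 = -50.886°.
a = sin²(Δφ/2) + cos φ₁ · cos φ₂ · sin²(Δλ/2) = 0.228883.
c = 2·atan2(√a, √(1−a)) = 0.99770 rad → d = 6371·c ≈ 6356.37 km.

6356 km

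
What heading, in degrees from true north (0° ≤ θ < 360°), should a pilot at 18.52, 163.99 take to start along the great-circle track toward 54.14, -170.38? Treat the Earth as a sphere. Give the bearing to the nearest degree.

23°

Δλ = -170.38 − 163.99 = -334.37°; wrapped into (−180°, 180°]: 25.63°.
θ = atan2( sin Δλ · cos φ₂ , cos φ₁ · sin φ₂ − sin φ₁ · cos φ₂ · cos Δλ )
  = atan2(0.25340, 0.60072) = 22.871° → normalised to [0°, 360°): 22.871°.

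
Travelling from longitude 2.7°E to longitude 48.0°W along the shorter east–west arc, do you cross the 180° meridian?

Signed shortest Δλ = ((-48.0 − 2.7 + 180) mod 360) − 180 = -50.7°.
Going west by 50.7° from +2.7° reaches -48.0° without touching 180°.

No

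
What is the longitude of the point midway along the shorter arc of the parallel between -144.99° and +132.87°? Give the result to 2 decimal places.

Signed shortest Δλ from -144.99° to +132.87° is -82.14°.
Midpoint longitude = -144.99° + (-82.14°)/2 = -144.99° − 41.07° = -186.06°.
Normalise into (−180°, 180°]: +173.94°.
(The naïve average (-144.99 + +132.87)/2 = -6.06° is on the wrong side of the globe.)

+173.94°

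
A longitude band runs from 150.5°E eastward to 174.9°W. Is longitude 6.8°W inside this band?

No

Band width going east from +150.5° to -174.9°: ((-174.9 − 150.5) mod 360) = 34.6°.
Offset of -6.8° east of the west edge: ((-6.8 − 150.5) mod 360) = 202.7°.
202.7° > 34.6° ⇒ outside.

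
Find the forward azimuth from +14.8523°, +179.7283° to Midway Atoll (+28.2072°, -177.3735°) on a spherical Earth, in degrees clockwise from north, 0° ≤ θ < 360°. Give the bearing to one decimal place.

Δλ = -177.3735 − 179.7283 = -357.1018°; wrapped into (−180°, 180°]: 2.8982°.
θ = atan2( sin Δλ · cos φ₂ , cos φ₁ · sin φ₂ − sin φ₁ · cos φ₂ · cos Δλ )
  = atan2(0.04456, 0.23127) = 10.905° → normalised to [0°, 360°): 10.905°.

10.9°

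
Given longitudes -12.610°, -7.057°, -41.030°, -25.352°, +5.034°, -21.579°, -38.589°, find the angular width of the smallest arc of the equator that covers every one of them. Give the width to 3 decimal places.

46.064°

Sort the longitudes: -41.030°, -38.589°, -25.352°, -21.579°, -12.610°, -7.057°, +5.034°.
Eastward gaps between consecutive values (wrapping around): 2.441°, 13.237°, 3.773°, 8.969°, 5.553°, 12.091°, 313.936°.
Largest gap = 313.936° ⇒ minimal covering band is its complement: 360° − 313.936° = 46.064°.
Band runs from -41.030° eastward to +5.034°.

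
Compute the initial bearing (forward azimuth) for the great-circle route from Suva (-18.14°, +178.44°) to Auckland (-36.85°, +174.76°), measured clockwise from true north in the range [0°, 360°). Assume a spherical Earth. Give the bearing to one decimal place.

Δλ = 174.76 − 178.44 = -3.68°.
θ = atan2( sin Δλ · cos φ₂ , cos φ₁ · sin φ₂ − sin φ₁ · cos φ₂ · cos Δλ )
  = atan2(-0.05136, -0.32129) = -170.918° → normalised to [0°, 360°): 189.082°.

189.1°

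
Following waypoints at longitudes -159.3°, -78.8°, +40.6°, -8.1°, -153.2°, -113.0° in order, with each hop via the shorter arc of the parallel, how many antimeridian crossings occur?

0

Leg 1: -159.3° → -78.8°, shortest Δλ = 80.5° (east) — does not cross 180°.
Leg 2: -78.8° → +40.6°, shortest Δλ = 119.4° (east) — does not cross 180°.
Leg 3: +40.6° → -8.1°, shortest Δλ = -48.7° (west) — does not cross 180°.
Leg 4: -8.1° → -153.2°, shortest Δλ = -145.1° (west) — does not cross 180°.
Leg 5: -153.2° → -113.0°, shortest Δλ = 40.2° (east) — does not cross 180°.
Total crossings: 0.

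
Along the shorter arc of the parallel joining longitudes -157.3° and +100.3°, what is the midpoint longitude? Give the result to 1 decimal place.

Signed shortest Δλ from -157.3° to +100.3° is -102.4°.
Midpoint longitude = -157.3° + (-102.4°)/2 = -157.3° − 51.2° = -208.5°.
Normalise into (−180°, 180°]: +151.5°.
(The naïve average (-157.3 + +100.3)/2 = -28.5° is on the wrong side of the globe.)

+151.5°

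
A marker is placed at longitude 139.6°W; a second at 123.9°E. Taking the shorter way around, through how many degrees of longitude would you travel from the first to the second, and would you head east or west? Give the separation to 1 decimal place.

Raw difference: 123.9 − -139.6 = 263.5°.
Normalise into (−180°, 180°]: 263.5° − 360° = -96.5°.
Negative ⇒ the second point lies to the west; separation 96.5°.

96.5° west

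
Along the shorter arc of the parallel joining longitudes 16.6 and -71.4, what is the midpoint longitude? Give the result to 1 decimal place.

Signed shortest Δλ from +16.6° to -71.4° is -88.0°.
Midpoint longitude = +16.6° + (-88.0°)/2 = +16.6° − 44.0° = -27.4°.

-27.4°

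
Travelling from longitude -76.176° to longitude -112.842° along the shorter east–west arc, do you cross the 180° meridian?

Signed shortest Δλ = ((-112.842 − -76.176 + 180) mod 360) − 180 = -36.666°.
Going west by 36.666° from -76.176° reaches -112.842° without touching 180°.

No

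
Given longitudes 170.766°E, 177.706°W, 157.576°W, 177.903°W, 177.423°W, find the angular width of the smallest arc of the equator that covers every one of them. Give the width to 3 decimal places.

31.658°

Sort the longitudes: -177.903°, -177.706°, -177.423°, -157.576°, +170.766°.
Eastward gaps between consecutive values (wrapping around): 0.197°, 0.283°, 19.847°, 328.342°, 11.331°.
Largest gap = 328.342° ⇒ minimal covering band is its complement: 360° − 328.342° = 31.658°.
Band runs from +170.766° eastward to -157.576°, crossing the antimeridian.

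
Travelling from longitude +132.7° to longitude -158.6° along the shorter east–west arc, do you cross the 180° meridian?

Yes

Naïve |-158.6 − 132.7| = 291.3° > 180°, so the shorter arc goes the other way round — across 180°.
Signed shortest Δλ = ((-158.6 − 132.7 + 180) mod 360) − 180 = 68.7°.
Going east by 68.7° from +132.7° passes through 180° before reaching -158.6°.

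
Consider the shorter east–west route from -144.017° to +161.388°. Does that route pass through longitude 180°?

Yes

Naïve |161.388 − -144.017| = 305.405° > 180°, so the shorter arc goes the other way round — across 180°.
Signed shortest Δλ = ((161.388 − -144.017 + 180) mod 360) − 180 = -54.595°.
Going west by 54.595° from -144.017° passes through 180° before reaching +161.388°.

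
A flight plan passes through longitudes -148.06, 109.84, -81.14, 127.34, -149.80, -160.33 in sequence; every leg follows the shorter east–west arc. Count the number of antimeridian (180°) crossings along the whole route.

4

Leg 1: -148.06° → +109.84°, shortest Δλ = -102.1° (west) — crosses 180°.
Leg 2: +109.84° → -81.14°, shortest Δλ = 169.02° (east) — crosses 180°.
Leg 3: -81.14° → +127.34°, shortest Δλ = -151.52° (west) — crosses 180°.
Leg 4: +127.34° → -149.80°, shortest Δλ = 82.86° (east) — crosses 180°.
Leg 5: -149.80° → -160.33°, shortest Δλ = -10.53° (west) — does not cross 180°.
Total crossings: 4.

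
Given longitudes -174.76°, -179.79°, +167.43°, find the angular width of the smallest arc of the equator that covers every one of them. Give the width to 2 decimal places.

Sort the longitudes: -179.79°, -174.76°, +167.43°.
Eastward gaps between consecutive values (wrapping around): 5.03°, 342.19°, 12.78°.
Largest gap = 342.19° ⇒ minimal covering band is its complement: 360° − 342.19° = 17.81°.
Band runs from +167.43° eastward to -174.76°, crossing the antimeridian.

17.81°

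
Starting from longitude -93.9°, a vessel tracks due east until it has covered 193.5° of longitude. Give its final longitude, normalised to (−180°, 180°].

Start at -93.9°; shift +193.5° → +99.6°.
+99.6° already lies in (−180°, 180°].

+99.6°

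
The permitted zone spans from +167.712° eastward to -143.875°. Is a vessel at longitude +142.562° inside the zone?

Band width going east from +167.712° to -143.875°: ((-143.875 − 167.712) mod 360) = 48.413°.
Offset of +142.562° east of the west edge: ((142.562 − 167.712) mod 360) = 334.850°.
334.850° > 48.413° ⇒ outside.

No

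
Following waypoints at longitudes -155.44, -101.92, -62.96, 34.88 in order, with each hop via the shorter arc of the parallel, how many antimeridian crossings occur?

0

Leg 1: -155.44° → -101.92°, shortest Δλ = 53.52° (east) — does not cross 180°.
Leg 2: -101.92° → -62.96°, shortest Δλ = 38.96° (east) — does not cross 180°.
Leg 3: -62.96° → +34.88°, shortest Δλ = 97.84° (east) — does not cross 180°.
Total crossings: 0.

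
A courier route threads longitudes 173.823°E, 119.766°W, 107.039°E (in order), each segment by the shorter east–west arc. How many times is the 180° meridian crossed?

Leg 1: +173.823° → -119.766°, shortest Δλ = 66.411° (east) — crosses 180°.
Leg 2: -119.766° → +107.039°, shortest Δλ = -133.195° (west) — crosses 180°.
Total crossings: 2.

2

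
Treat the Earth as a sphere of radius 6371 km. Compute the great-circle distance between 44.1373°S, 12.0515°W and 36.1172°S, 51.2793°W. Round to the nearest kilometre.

3417 km

Δλ = -51.2793 − -12.0515 = -39.2278°.
Δφ = -36.1172 − -44.1373 = 8.0201°.
a = sin²(Δφ/2) + cos φ₁ · cos φ₂ · sin²(Δλ/2) = 0.070217.
c = 2·atan2(√a, √(1−a)) = 0.53638 rad → d = 6371·c ≈ 3417.25 km.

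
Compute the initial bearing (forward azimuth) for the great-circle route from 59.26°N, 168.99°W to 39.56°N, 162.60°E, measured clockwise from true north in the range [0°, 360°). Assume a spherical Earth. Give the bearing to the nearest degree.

235°

Δλ = 162.60 − -168.99 = 331.59°; wrapped into (−180°, 180°]: -28.41°.
θ = atan2( sin Δλ · cos φ₂ , cos φ₁ · sin φ₂ − sin φ₁ · cos φ₂ · cos Δλ )
  = atan2(-0.36680, -0.25729) = -125.047° → normalised to [0°, 360°): 234.953°.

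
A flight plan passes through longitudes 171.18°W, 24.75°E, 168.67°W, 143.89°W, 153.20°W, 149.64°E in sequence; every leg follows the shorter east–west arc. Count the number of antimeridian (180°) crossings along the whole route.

Leg 1: -171.18° → +24.75°, shortest Δλ = -164.07° (west) — crosses 180°.
Leg 2: +24.75° → -168.67°, shortest Δλ = 166.58° (east) — crosses 180°.
Leg 3: -168.67° → -143.89°, shortest Δλ = 24.78° (east) — does not cross 180°.
Leg 4: -143.89° → -153.20°, shortest Δλ = -9.31° (west) — does not cross 180°.
Leg 5: -153.20° → +149.64°, shortest Δλ = -57.16° (west) — crosses 180°.
Total crossings: 3.

3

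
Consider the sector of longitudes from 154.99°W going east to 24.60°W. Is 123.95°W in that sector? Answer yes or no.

Yes

Band width going east from -154.99° to -24.60°: ((-24.60 − -154.99) mod 360) = 130.39°.
Offset of -123.95° east of the west edge: ((-123.95 − -154.99) mod 360) = 31.04°.
31.04° ≤ 130.39° ⇒ inside.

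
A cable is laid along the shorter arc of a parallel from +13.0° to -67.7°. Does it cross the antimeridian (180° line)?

No

Signed shortest Δλ = ((-67.7 − 13.0 + 180) mod 360) − 180 = -80.7°.
Going west by 80.7° from +13.0° reaches -67.7° without touching 180°.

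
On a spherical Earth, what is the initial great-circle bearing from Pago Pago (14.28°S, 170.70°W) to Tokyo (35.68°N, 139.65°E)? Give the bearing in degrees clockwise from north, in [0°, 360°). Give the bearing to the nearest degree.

318°

Δλ = 139.65 − -170.70 = 310.35°; wrapped into (−180°, 180°]: -49.65°.
θ = atan2( sin Δλ · cos φ₂ , cos φ₁ · sin φ₂ − sin φ₁ · cos φ₂ · cos Δλ )
  = atan2(-0.61905, 0.69496) = -41.694° → normalised to [0°, 360°): 318.306°.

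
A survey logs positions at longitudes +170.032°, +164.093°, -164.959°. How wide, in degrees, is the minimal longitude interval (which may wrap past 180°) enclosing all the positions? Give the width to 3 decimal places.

Sort the longitudes: -164.959°, +164.093°, +170.032°.
Eastward gaps between consecutive values (wrapping around): 329.052°, 5.939°, 25.009°.
Largest gap = 329.052° ⇒ minimal covering band is its complement: 360° − 329.052° = 30.948°.
Band runs from +164.093° eastward to -164.959°, crossing the antimeridian.

30.948°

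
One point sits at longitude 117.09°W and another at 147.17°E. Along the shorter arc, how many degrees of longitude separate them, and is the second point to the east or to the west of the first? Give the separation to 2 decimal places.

Raw difference: 147.17 − -117.09 = 264.26°.
Normalise into (−180°, 180°]: 264.26° − 360° = -95.74°.
Negative ⇒ the second point lies to the west; separation 95.74°.

95.74° west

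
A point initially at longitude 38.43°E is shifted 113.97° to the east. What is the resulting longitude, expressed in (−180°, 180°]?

152.40°E

Start at +38.43°; shift +113.97° → +152.40°.
+152.40° already lies in (−180°, 180°].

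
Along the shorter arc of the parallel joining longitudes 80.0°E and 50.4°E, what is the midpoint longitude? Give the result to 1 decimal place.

65.2°E

Signed shortest Δλ from +80.0° to +50.4° is -29.6°.
Midpoint longitude = +80.0° + (-29.6°)/2 = +80.0° − 14.8° = +65.2°.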